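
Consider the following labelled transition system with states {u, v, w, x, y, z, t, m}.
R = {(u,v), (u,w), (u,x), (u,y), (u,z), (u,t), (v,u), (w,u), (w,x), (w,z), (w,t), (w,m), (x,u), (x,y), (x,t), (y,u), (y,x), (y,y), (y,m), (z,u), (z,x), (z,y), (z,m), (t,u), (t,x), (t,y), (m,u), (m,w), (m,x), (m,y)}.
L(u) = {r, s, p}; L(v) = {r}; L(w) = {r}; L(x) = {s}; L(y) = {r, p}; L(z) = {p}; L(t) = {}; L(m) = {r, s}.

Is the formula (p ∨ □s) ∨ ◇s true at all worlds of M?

Let φ = (p ∨ □s) ∨ ◇s. Evaluate φ at each world:
  u (successors {v, w, x, y, z, t}): φ is true.
  v (successors {u}): φ is true.
  w (successors {u, x, z, t, m}): φ is true.
  x (successors {u, y, t}): φ is true.
  y (successors {u, x, y, m}): φ is true.
  z (successors {u, x, y, m}): φ is true.
  t (successors {u, x, y}): φ is true.
  m (successors {u, w, x, y}): φ is true.
For instance, at x:
  At x: p ∨ □s is false, ◇s is true, so (p ∨ □s) ∨ ◇s is true.
    At x: p is false, □s is false, so p ∨ □s is false.
      At x: □s requires s at every successor {u, y, t}.
        s fails at y, so □s is false at x.
    At x: ◇s requires s at some successor in {u, y, t}.
      s holds at u, so ◇s is true at x.

Yes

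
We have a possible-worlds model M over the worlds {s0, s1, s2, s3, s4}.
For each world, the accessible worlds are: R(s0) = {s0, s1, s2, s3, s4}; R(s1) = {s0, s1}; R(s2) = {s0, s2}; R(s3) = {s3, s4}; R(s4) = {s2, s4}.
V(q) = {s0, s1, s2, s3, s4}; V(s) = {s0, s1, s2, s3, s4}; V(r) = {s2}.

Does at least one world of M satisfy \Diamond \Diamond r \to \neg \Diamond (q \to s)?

No

Let φ = \Diamond \Diamond r \to \neg \Diamond (q \to s). Evaluate φ at each world:
  s0 (successors {s0, s1, s2, s3, s4}): φ is false.
  s1 (successors {s0, s1}): φ is false.
  s2 (successors {s0, s2}): φ is false.
  s3 (successors {s3, s4}): φ is false.
  s4 (successors {s2, s4}): φ is false.
For instance, at s0:
  At s0: \Diamond \Diamond r is true, \neg \Diamond (q \to s) is false, so \Diamond \Diamond r \to \neg \Diamond (q \to s) is false.
    At s0: \Diamond \Diamond r requires \Diamond r at some successor in {s0, s1, s2, s3, s4}.
      \Diamond r holds at s0, so \Diamond \Diamond r is true at s0.
    At s0: \Diamond (q \to s) is true, so \neg \Diamond (q \to s) is false.
      At s0: \Diamond (q \to s) requires q \to s at some successor in {s0, s1, s2, s3, s4}.
        q \to s holds at s0, so \Diamond (q \to s) is true at s0.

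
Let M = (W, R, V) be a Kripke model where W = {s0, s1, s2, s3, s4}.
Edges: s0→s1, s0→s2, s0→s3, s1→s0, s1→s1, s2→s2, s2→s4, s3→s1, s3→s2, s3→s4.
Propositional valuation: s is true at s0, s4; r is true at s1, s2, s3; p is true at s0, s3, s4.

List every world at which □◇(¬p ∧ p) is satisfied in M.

Recall that □ψ holds at a world iff ψ holds at every accessible world, and ◇ψ holds iff ψ holds at some accessible world.
Let φ = □◇(¬p ∧ p). Evaluate φ at each world:
  s0 (successors {s1, s2, s3}): φ is false.
  s1 (successors {s0, s1}): φ is false.
  s2 (successors {s2, s4}): φ is false.
  s3 (successors {s1, s2, s4}): φ is false.
  s4 (successors ∅): φ is true.
For instance, at s1:
  At s1: □◇(¬p ∧ p) requires ◇(¬p ∧ p) at every successor {s0, s1}.
    ◇(¬p ∧ p) fails at s0, so □◇(¬p ∧ p) is false at s1.
      At s0: ◇(¬p ∧ p) requires ¬p ∧ p at some successor in {s1, s2, s3}.
        At s1: ¬p ∧ p is false.
        At s2: ¬p ∧ p is false.
        At s3: ¬p ∧ p is false.
      So ◇(¬p ∧ p) is false at s0.
Satisfying worlds: {s4}

s4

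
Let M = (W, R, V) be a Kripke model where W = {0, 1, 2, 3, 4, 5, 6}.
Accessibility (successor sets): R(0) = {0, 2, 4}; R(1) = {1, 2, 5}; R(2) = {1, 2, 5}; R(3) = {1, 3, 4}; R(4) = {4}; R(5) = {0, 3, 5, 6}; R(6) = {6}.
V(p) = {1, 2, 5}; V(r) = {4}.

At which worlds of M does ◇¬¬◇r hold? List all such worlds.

Let φ = ◇¬¬◇r. Evaluate φ at each world:
  0 (successors {0, 2, 4}): φ is true.
  1 (successors {1, 2, 5}): φ is false.
  2 (successors {1, 2, 5}): φ is false.
  3 (successors {1, 3, 4}): φ is true.
  4 (successors {4}): φ is true.
  5 (successors {0, 3, 5, 6}): φ is true.
  6 (successors {6}): φ is false.
For instance, at 3:
  At 3: ◇¬¬◇r requires ¬¬◇r at some successor in {1, 3, 4}.
    ¬¬◇r holds at 3, so ◇¬¬◇r is true at 3.
      At 3: ¬◇r is false, so ¬¬◇r is true.
Satisfying worlds: {0, 3, 4, 5}

0, 3, 4, 5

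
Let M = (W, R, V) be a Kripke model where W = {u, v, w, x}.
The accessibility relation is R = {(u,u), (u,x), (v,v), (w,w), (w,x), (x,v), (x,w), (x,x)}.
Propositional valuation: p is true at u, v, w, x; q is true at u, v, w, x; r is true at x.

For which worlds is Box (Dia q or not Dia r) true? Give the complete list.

u, v, w, x

Let φ = Box (Dia q or not Dia r). Evaluate φ at each world:
  u (successors {u, x}): φ is true.
  v (successors {v}): φ is true.
  w (successors {w, x}): φ is true.
  x (successors {v, w, x}): φ is true.
For instance, at x:
  At x: Box (Dia q or not Dia r) requires Dia q or not Dia r at every successor {v, w, x}.
      At v: Dia q is true, not Dia r is true, so Dia q or not Dia r is true.
      At w: Dia q is true, not Dia r is false, so Dia q or not Dia r is true.
      At x: Dia q is true, not Dia r is false, so Dia q or not Dia r is true.
  So Box (Dia q or not Dia r) is true at x.
Satisfying worlds: {u, v, w, x}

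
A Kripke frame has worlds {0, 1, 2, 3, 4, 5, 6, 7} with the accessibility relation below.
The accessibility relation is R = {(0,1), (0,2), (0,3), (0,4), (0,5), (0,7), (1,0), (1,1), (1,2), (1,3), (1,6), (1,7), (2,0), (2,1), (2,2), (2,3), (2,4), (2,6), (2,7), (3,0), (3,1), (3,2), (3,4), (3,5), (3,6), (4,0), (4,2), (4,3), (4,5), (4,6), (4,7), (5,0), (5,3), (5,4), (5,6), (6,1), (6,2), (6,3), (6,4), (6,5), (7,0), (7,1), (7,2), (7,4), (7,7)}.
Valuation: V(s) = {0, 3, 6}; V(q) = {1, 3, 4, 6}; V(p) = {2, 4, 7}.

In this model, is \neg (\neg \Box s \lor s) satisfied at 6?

Recall that \Box ψ holds at a world iff ψ holds at every accessible world, and \Diamond ψ holds iff ψ holds at some accessible world.
At 6: \neg \Box s \lor s is true, so \neg (\neg \Box s \lor s) is false.
  At 6: \neg \Box s is true, s is true, so \neg \Box s \lor s is true.
    At 6: \Box s is false, so \neg \Box s is true.
      At 6: \Box s requires s at every successor {1, 2, 3, 4, 5}.
        s fails at 1, so \Box s is false at 6.

No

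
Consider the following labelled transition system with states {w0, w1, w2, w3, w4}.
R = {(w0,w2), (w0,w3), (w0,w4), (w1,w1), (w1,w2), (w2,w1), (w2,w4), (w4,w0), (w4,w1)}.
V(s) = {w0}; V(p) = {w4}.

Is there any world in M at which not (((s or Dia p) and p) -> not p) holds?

Recall that Dia ψ holds at a world iff ψ holds at some accessible world.
Let φ = not (((s or Dia p) and p) -> not p). Evaluate φ at each world:
  w0 (successors {w2, w3, w4}): φ is false.
  w1 (successors {w1, w2}): φ is false.
  w2 (successors {w1, w4}): φ is false.
  w3 (successors ∅): φ is false.
  w4 (successors {w0, w1}): φ is false.
For instance, at w0:
  At w0: ((s or Dia p) and p) -> not p is true, so not (((s or Dia p) and p) -> not p) is false.
    At w0: (s or Dia p) and p is false, not p is true, so ((s or Dia p) and p) -> not p is true.
      At w0: s or Dia p is true, p is false, so (s or Dia p) and p is false.

No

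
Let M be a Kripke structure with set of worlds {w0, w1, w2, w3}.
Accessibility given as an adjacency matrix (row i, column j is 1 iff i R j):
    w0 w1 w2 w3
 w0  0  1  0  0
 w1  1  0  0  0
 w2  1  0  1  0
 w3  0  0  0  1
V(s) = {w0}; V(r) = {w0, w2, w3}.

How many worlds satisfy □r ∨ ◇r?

3

Let φ = □r ∨ ◇r. Evaluate φ at each world:
  w0 (successors {w1}): φ is false.
  w1 (successors {w0}): φ is true.
  w2 (successors {w0, w2}): φ is true.
  w3 (successors {w3}): φ is true.
For instance, at w2:
  At w2: □r is true, ◇r is true, so □r ∨ ◇r is true.
    At w2: □r requires r at every successor {w0, w2}.
      At w0: r is true.
      At w2: r is true.
    So □r is true at w2.
    At w2: ◇r requires r at some successor in {w0, w2}.
      r holds at w0, so ◇r is true at w2.
Satisfying worlds: {w1, w2, w3}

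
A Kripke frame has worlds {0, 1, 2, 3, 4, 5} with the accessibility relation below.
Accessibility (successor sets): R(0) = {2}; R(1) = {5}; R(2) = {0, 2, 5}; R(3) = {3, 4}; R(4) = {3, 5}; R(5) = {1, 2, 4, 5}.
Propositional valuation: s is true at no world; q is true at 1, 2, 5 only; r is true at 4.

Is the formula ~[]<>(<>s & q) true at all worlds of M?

Yes

Recall that []ψ holds at a world iff ψ holds at every accessible world, and <>ψ holds iff ψ holds at some accessible world.
Let φ = ~[]<>(<>s & q). Evaluate φ at each world:
  0 (successors {2}): φ is true.
  1 (successors {5}): φ is true.
  2 (successors {0, 2, 5}): φ is true.
  3 (successors {3, 4}): φ is true.
  4 (successors {3, 5}): φ is true.
  5 (successors {1, 2, 4, 5}): φ is true.
For instance, at 2:
  At 2: []<>(<>s & q) is false, so ~[]<>(<>s & q) is true.
    At 2: []<>(<>s & q) requires <>(<>s & q) at every successor {0, 2, 5}.
      <>(<>s & q) fails at 0, so []<>(<>s & q) is false at 2.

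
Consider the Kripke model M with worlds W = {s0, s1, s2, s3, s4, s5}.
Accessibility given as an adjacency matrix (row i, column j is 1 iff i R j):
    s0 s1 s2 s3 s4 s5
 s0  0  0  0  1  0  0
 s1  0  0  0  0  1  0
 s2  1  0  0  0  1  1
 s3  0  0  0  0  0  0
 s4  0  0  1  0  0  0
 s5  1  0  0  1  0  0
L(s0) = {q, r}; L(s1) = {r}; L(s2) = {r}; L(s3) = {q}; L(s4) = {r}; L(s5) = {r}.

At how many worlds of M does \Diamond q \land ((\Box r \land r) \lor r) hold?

Let φ = \Diamond q \land ((\Box r \land r) \lor r). Evaluate φ at each world:
  s0 (successors {s3}): φ is true.
  s1 (successors {s4}): φ is false.
  s2 (successors {s0, s4, s5}): φ is true.
  s3 (successors ∅): φ is false.
  s4 (successors {s2}): φ is false.
  s5 (successors {s0, s3}): φ is true.
For instance, at s0:
  At s0: \Diamond q is true, (\Box r \land r) \lor r is true, so \Diamond q \land ((\Box r \land r) \lor r) is true.
    At s0: \Diamond q requires q at some successor in {s3}.
      q holds at s3, so \Diamond q is true at s0.
    At s0: \Box r \land r is false, r is true, so (\Box r \land r) \lor r is true.
      At s0: \Box r is false, r is true, so \Box r \land r is false.
Satisfying worlds: {s0, s2, s5}

3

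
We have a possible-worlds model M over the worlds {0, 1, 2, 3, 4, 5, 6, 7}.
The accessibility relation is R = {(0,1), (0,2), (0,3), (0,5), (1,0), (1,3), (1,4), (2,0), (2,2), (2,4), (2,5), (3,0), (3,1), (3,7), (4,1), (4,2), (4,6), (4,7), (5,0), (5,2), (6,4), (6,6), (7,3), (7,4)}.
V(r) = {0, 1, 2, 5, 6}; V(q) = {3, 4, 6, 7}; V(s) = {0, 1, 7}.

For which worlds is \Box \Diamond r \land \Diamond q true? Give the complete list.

0, 1, 2, 6, 7

Let φ = \Box \Diamond r \land \Diamond q. Evaluate φ at each world:
  0 (successors {1, 2, 3, 5}): φ is true.
  1 (successors {0, 3, 4}): φ is true.
  2 (successors {0, 2, 4, 5}): φ is true.
  3 (successors {0, 1, 7}): φ is false.
  4 (successors {1, 2, 6, 7}): φ is false.
  5 (successors {0, 2}): φ is false.
  6 (successors {4, 6}): φ is true.
  7 (successors {3, 4}): φ is true.
For instance, at 0:
  At 0: \Box \Diamond r is true, \Diamond q is true, so \Box \Diamond r \land \Diamond q is true.
    At 0: \Box \Diamond r requires \Diamond r at every successor {1, 2, 3, 5}.
      At 1: \Diamond r is true.
      At 2: \Diamond r is true.
      At 3: \Diamond r is true.
      At 5: \Diamond r is true.
    So \Box \Diamond r is true at 0.
    At 0: \Diamond q requires q at some successor in {1, 2, 3, 5}.
      q holds at 3, so \Diamond q is true at 0.
Satisfying worlds: {0, 1, 2, 6, 7}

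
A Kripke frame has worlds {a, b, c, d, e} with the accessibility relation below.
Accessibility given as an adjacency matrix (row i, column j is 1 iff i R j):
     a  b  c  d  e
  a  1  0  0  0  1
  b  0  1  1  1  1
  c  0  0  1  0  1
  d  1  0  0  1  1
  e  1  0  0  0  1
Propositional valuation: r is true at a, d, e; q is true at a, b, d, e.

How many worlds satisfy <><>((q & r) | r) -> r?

3

Let φ = <><>((q & r) | r) -> r. Evaluate φ at each world:
  a (successors {a, e}): φ is true.
  b (successors {b, c, d, e}): φ is false.
  c (successors {c, e}): φ is false.
  d (successors {a, d, e}): φ is true.
  e (successors {a, e}): φ is true.
For instance, at e:
  At e: <><>((q & r) | r) is true, r is true, so <><>((q & r) | r) -> r is true.
    At e: <><>((q & r) | r) requires <>((q & r) | r) at some successor in {a, e}.
      <>((q & r) | r) holds at a, so <><>((q & r) | r) is true at e.
Satisfying worlds: {a, d, e}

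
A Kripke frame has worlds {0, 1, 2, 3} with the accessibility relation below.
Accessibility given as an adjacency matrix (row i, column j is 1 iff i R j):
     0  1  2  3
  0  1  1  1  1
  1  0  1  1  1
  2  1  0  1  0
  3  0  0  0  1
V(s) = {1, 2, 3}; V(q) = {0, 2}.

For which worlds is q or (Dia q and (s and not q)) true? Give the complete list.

Let φ = q or (Dia q and (s and not q)). Evaluate φ at each world:
  0 (successors {0, 1, 2, 3}): φ is true.
  1 (successors {1, 2, 3}): φ is true.
  2 (successors {0, 2}): φ is true.
  3 (successors {3}): φ is false.
For instance, at 0:
  At 0: q is true, Dia q and (s and not q) is false, so q or (Dia q and (s and not q)) is true.
    At 0: Dia q is true, s and not q is false, so Dia q and (s and not q) is false.
      At 0: Dia q requires q at some successor in {0, 1, 2, 3}.
        q holds at 0, so Dia q is true at 0.
Satisfying worlds: {0, 1, 2}

0, 1, 2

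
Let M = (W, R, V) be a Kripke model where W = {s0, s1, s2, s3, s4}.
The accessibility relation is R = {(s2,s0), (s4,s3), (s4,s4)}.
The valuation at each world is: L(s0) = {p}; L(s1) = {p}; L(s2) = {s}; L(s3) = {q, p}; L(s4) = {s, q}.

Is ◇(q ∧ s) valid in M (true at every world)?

Let φ = ◇(q ∧ s). Evaluate φ at each world:
  s0 (successors ∅): φ is false.
  s1 (successors ∅): φ is false.
  s2 (successors {s0}): φ is false.
  s3 (successors ∅): φ is false.
  s4 (successors {s3, s4}): φ is true.
Detail at s0 (counterexample):
  At s0: no accessible worlds, so ◇(q ∧ s) is false.

No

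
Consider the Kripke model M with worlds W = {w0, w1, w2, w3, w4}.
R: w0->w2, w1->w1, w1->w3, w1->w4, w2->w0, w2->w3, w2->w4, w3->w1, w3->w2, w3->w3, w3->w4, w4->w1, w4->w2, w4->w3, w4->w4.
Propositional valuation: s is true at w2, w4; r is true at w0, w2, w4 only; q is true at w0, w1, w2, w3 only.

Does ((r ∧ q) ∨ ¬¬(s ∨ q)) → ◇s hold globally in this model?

Let φ = ((r ∧ q) ∨ ¬¬(s ∨ q)) → ◇s. Evaluate φ at each world:
  w0 (successors {w2}): φ is true.
  w1 (successors {w1, w3, w4}): φ is true.
  w2 (successors {w0, w3, w4}): φ is true.
  w3 (successors {w1, w2, w3, w4}): φ is true.
  w4 (successors {w1, w2, w3, w4}): φ is true.
For instance, at w4:
  At w4: (r ∧ q) ∨ ¬¬(s ∨ q) is true, ◇s is true, so ((r ∧ q) ∨ ¬¬(s ∨ q)) → ◇s is true.
    At w4: ◇s requires s at some successor in {w1, w2, w3, w4}.
      s holds at w2, so ◇s is true at w4.

Yes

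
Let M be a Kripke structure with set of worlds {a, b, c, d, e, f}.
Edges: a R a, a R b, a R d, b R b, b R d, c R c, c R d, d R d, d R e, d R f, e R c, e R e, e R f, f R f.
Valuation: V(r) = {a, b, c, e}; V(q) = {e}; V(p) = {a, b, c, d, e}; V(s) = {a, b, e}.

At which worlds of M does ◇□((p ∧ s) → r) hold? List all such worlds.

a, b, c, d, e, f

Recall that □ψ holds at a world iff ψ holds at every accessible world, and ◇ψ holds iff ψ holds at some accessible world.
Let φ = ◇□((p ∧ s) → r). Evaluate φ at each world:
  a (successors {a, b, d}): φ is true.
  b (successors {b, d}): φ is true.
  c (successors {c, d}): φ is true.
  d (successors {d, e, f}): φ is true.
  e (successors {c, e, f}): φ is true.
  f (successors {f}): φ is true.
For instance, at d:
  At d: ◇□((p ∧ s) → r) requires □((p ∧ s) → r) at some successor in {d, e, f}.
    □((p ∧ s) → r) holds at d, so ◇□((p ∧ s) → r) is true at d.
      At d: □((p ∧ s) → r) requires (p ∧ s) → r at every successor {d, e, f}.
        At d: (p ∧ s) → r is true.
        At e: (p ∧ s) → r is true.
        At f: (p ∧ s) → r is true.
      So □((p ∧ s) → r) is true at d.
Satisfying worlds: {a, b, c, d, e, f}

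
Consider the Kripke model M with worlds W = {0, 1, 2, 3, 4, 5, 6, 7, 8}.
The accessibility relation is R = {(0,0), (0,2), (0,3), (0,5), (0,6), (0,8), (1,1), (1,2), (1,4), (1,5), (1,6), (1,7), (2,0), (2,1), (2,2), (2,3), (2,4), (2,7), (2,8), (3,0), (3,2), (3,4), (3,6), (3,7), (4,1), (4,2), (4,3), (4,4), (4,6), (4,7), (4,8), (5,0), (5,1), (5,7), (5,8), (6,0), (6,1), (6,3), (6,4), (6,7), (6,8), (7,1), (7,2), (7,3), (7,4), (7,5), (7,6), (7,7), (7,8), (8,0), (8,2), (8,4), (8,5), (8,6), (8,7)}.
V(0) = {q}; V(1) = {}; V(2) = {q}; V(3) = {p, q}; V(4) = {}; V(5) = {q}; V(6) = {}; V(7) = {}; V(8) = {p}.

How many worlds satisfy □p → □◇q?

9

Recall that □ψ holds at a world iff ψ holds at every accessible world, and ◇ψ holds iff ψ holds at some accessible world.
Let φ = □p → □◇q. Evaluate φ at each world:
  0 (successors {0, 2, 3, 5, 6, 8}): φ is true.
  1 (successors {1, 2, 4, 5, 6, 7}): φ is true.
  2 (successors {0, 1, 2, 3, 4, 7, 8}): φ is true.
  3 (successors {0, 2, 4, 6, 7}): φ is true.
  4 (successors {1, 2, 3, 4, 6, 7, 8}): φ is true.
  5 (successors {0, 1, 7, 8}): φ is true.
  6 (successors {0, 1, 3, 4, 7, 8}): φ is true.
  7 (successors {1, 2, 3, 4, 5, 6, 7, 8}): φ is true.
  8 (successors {0, 2, 4, 5, 6, 7}): φ is true.
For instance, at 6:
  At 6: □p is false, □◇q is true, so □p → □◇q is true.
    At 6: □p requires p at every successor {0, 1, 3, 4, 7, 8}.
      p fails at 0, so □p is false at 6.
    At 6: □◇q requires ◇q at every successor {0, 1, 3, 4, 7, 8}.
      At 0: ◇q is true.
      At 1: ◇q is true.
      At 3: ◇q is true.
      At 4: ◇q is true.
      At 7: ◇q is true.
      At 8: ◇q is true.
    So □◇q is true at 6.
Satisfying worlds: {0, 1, 2, 3, 4, 5, 6, 7, 8}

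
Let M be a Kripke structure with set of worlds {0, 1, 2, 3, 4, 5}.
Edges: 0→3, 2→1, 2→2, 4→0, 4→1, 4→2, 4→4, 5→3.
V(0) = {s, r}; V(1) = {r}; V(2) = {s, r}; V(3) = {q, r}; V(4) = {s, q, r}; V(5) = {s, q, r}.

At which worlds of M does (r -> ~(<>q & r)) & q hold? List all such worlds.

3

Let φ = (r -> ~(<>q & r)) & q. Evaluate φ at each world:
  0 (successors {3}): φ is false.
  1 (successors ∅): φ is false.
  2 (successors {1, 2}): φ is false.
  3 (successors ∅): φ is true.
  4 (successors {0, 1, 2, 4}): φ is false.
  5 (successors {3}): φ is false.
For instance, at 2:
  At 2: r -> ~(<>q & r) is true, q is false, so (r -> ~(<>q & r)) & q is false.
    At 2: r is true, ~(<>q & r) is true, so r -> ~(<>q & r) is true.
      At 2: <>q & r is false, so ~(<>q & r) is true.
Satisfying worlds: {3}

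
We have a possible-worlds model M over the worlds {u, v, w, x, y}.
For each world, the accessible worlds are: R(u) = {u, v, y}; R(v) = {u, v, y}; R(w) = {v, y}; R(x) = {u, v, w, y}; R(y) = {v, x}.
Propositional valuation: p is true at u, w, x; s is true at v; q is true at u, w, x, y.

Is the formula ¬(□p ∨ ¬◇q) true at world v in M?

Recall that □ψ holds at a world iff ψ holds at every accessible world, and ◇ψ holds iff ψ holds at some accessible world.
At v: □p ∨ ¬◇q is false, so ¬(□p ∨ ¬◇q) is true.
  At v: □p is false, ¬◇q is false, so □p ∨ ¬◇q is false.
    At v: □p requires p at every successor {u, v, y}.
      p fails at v, so □p is false at v.
    At v: ◇q is true, so ¬◇q is false.
      At v: ◇q requires q at some successor in {u, v, y}.
        q holds at u, so ◇q is true at v.

Yes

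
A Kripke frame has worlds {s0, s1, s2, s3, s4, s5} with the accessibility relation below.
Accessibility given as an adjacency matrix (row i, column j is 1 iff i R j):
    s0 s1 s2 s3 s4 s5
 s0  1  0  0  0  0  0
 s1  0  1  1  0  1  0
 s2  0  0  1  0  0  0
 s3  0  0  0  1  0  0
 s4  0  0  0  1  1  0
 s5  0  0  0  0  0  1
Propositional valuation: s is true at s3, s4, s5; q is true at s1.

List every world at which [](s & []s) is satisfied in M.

s3, s4, s5

Let φ = [](s & []s). Evaluate φ at each world:
  s0 (successors {s0}): φ is false.
  s1 (successors {s1, s2, s4}): φ is false.
  s2 (successors {s2}): φ is false.
  s3 (successors {s3}): φ is true.
  s4 (successors {s3, s4}): φ is true.
  s5 (successors {s5}): φ is true.
For instance, at s3:
  At s3: [](s & []s) requires s & []s at every successor {s3}.
      At s3: s is true, []s is true, so s & []s is true.
  So [](s & []s) is true at s3.
Satisfying worlds: {s3, s4, s5}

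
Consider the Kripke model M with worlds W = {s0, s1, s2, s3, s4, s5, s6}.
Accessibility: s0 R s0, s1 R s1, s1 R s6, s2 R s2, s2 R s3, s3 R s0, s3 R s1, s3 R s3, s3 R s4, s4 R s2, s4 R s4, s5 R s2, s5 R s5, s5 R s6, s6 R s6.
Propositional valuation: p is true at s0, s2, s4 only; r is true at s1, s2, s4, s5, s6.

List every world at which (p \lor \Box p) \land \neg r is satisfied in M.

Let φ = (p \lor \Box p) \land \neg r. Evaluate φ at each world:
  s0 (successors {s0}): φ is true.
  s1 (successors {s1, s6}): φ is false.
  s2 (successors {s2, s3}): φ is false.
  s3 (successors {s0, s1, s3, s4}): φ is false.
  s4 (successors {s2, s4}): φ is false.
  s5 (successors {s2, s5, s6}): φ is false.
  s6 (successors {s6}): φ is false.
For instance, at s5:
  At s5: p \lor \Box p is false, \neg r is false, so (p \lor \Box p) \land \neg r is false.
    At s5: p is false, \Box p is false, so p \lor \Box p is false.
      At s5: \Box p requires p at every successor {s2, s5, s6}.
        p fails at s5, so \Box p is false at s5.
Satisfying worlds: {s0}

s0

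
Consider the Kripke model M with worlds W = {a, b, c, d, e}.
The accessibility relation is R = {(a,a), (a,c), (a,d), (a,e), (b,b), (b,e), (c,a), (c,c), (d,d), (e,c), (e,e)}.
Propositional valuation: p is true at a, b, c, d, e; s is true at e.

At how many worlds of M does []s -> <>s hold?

Let φ = []s -> <>s. Evaluate φ at each world:
  a (successors {a, c, d, e}): φ is true.
  b (successors {b, e}): φ is true.
  c (successors {a, c}): φ is true.
  d (successors {d}): φ is true.
  e (successors {c, e}): φ is true.
For instance, at b:
  At b: []s is false, <>s is true, so []s -> <>s is true.
    At b: []s requires s at every successor {b, e}.
      s fails at b, so []s is false at b.
    At b: <>s requires s at some successor in {b, e}.
      s holds at e, so <>s is true at b.
Satisfying worlds: {a, b, c, d, e}

5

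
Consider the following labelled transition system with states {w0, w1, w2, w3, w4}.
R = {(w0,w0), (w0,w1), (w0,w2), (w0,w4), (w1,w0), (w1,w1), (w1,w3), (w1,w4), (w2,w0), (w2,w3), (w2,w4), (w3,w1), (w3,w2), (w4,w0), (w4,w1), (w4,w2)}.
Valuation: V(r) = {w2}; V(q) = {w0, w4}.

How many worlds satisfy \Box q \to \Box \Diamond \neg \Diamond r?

5

Recall that \Box ψ holds at a world iff ψ holds at every accessible world, and \Diamond ψ holds iff ψ holds at some accessible world.
Let φ = \Box q \to \Box \Diamond \neg \Diamond r. Evaluate φ at each world:
  w0 (successors {w0, w1, w2, w4}): φ is true.
  w1 (successors {w0, w1, w3, w4}): φ is true.
  w2 (successors {w0, w3, w4}): φ is true.
  w3 (successors {w1, w2}): φ is true.
  w4 (successors {w0, w1, w2}): φ is true.
For instance, at w1:
  At w1: \Box q is false, \Box \Diamond \neg \Diamond r is true, so \Box q \to \Box \Diamond \neg \Diamond r is true.
    At w1: \Box q requires q at every successor {w0, w1, w3, w4}.
      q fails at w1, so \Box q is false at w1.
    At w1: \Box \Diamond \neg \Diamond r requires \Diamond \neg \Diamond r at every successor {w0, w1, w3, w4}.
      At w0: \Diamond \neg \Diamond r is true.
      At w1: \Diamond \neg \Diamond r is true.
      At w3: \Diamond \neg \Diamond r is true.
      At w4: \Diamond \neg \Diamond r is true.
    So \Box \Diamond \neg \Diamond r is true at w1.
Satisfying worlds: {w0, w1, w2, w3, w4}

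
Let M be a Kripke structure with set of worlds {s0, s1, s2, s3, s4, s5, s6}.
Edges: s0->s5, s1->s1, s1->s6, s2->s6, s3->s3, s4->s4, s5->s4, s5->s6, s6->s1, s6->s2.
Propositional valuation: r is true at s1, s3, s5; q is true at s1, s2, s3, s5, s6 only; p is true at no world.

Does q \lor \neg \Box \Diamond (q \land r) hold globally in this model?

Let φ = q \lor \neg \Box \Diamond (q \land r). Evaluate φ at each world:
  s0 (successors {s5}): φ is true.
  s1 (successors {s1, s6}): φ is true.
  s2 (successors {s6}): φ is true.
  s3 (successors {s3}): φ is true.
  s4 (successors {s4}): φ is true.
  s5 (successors {s4, s6}): φ is true.
  s6 (successors {s1, s2}): φ is true.
For instance, at s1:
  At s1: q is true, \neg \Box \Diamond (q \land r) is false, so q \lor \neg \Box \Diamond (q \land r) is true.
    At s1: \Box \Diamond (q \land r) is true, so \neg \Box \Diamond (q \land r) is false.
      At s1: \Box \Diamond (q \land r) requires \Diamond (q \land r) at every successor {s1, s6}.
        At s1: \Diamond (q \land r) is true.
        At s6: \Diamond (q \land r) is true.
      So \Box \Diamond (q \land r) is true at s1.

Yes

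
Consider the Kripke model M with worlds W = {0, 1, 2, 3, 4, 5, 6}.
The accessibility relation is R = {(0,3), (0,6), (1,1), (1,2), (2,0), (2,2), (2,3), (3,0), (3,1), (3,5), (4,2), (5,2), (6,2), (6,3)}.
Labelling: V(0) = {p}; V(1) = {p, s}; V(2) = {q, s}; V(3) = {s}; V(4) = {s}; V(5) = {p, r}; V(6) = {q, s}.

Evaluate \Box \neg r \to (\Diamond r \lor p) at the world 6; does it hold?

At 6: \Box \neg r is true, \Diamond r \lor p is false, so \Box \neg r \to (\Diamond r \lor p) is false.
  At 6: \Box \neg r requires \neg r at every successor {2, 3}.
    At 2: \neg r is true.
    At 3: \neg r is true.
  So \Box \neg r is true at 6.
  At 6: \Diamond r is false, p is false, so \Diamond r \lor p is false.
    At 6: \Diamond r requires r at some successor in {2, 3}.
      At 2: r is false.
      At 3: r is false.
    So \Diamond r is false at 6.

No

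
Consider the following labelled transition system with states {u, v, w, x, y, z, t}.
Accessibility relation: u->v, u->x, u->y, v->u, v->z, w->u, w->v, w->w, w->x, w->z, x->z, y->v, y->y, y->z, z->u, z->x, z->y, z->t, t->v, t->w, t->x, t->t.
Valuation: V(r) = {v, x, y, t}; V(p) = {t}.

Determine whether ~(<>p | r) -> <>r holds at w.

At w: ~(<>p | r) is true, <>r is true, so ~(<>p | r) -> <>r is true.
  At w: <>p | r is false, so ~(<>p | r) is true.
    At w: <>p is false, r is false, so <>p | r is false.
      At w: <>p requires p at some successor in {u, v, w, x, z}.
        At u: p is false.
        At v: p is false.
        At w: p is false.
        At x: p is false.
        At z: p is false.
      So <>p is false at w.
  At w: <>r requires r at some successor in {u, v, w, x, z}.
    r holds at v, so <>r is true at w.

Yes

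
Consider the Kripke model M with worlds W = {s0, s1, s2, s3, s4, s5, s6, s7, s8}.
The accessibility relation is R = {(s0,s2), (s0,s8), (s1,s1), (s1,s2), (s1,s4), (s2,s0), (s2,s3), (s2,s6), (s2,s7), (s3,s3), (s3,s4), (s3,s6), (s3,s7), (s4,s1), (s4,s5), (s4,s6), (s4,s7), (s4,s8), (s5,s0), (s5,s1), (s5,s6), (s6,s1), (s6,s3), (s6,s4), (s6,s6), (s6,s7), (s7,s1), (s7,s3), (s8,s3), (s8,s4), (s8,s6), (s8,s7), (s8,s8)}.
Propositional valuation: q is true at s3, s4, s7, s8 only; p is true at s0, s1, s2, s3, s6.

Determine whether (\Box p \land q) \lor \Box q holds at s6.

Recall that \Box ψ holds at a world iff ψ holds at every accessible world, and \Diamond ψ holds iff ψ holds at some accessible world.
At s6: \Box p \land q is false, \Box q is false, so (\Box p \land q) \lor \Box q is false.
  At s6: \Box p is false, q is false, so \Box p \land q is false.
    At s6: \Box p requires p at every successor {s1, s3, s4, s6, s7}.
      p fails at s4, so \Box p is false at s6.
  At s6: \Box q requires q at every successor {s1, s3, s4, s6, s7}.
    q fails at s1, so \Box q is false at s6.

No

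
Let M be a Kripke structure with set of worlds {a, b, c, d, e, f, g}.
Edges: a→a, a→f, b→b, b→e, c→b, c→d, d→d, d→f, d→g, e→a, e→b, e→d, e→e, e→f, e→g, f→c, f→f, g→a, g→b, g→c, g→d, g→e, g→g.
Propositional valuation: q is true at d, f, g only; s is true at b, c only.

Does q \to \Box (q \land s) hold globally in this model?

No

Let φ = q \to \Box (q \land s). Evaluate φ at each world:
  a (successors {a, f}): φ is true.
  b (successors {b, e}): φ is true.
  c (successors {b, d}): φ is true.
  d (successors {d, f, g}): φ is false.
  e (successors {a, b, d, e, f, g}): φ is true.
  f (successors {c, f}): φ is false.
  g (successors {a, b, c, d, e, g}): φ is false.
Detail at d (counterexample):
  At d: q is true, \Box (q \land s) is false, so q \to \Box (q \land s) is false.
    At d: \Box (q \land s) requires q \land s at every successor {d, f, g}.
      q \land s fails at d, so \Box (q \land s) is false at d.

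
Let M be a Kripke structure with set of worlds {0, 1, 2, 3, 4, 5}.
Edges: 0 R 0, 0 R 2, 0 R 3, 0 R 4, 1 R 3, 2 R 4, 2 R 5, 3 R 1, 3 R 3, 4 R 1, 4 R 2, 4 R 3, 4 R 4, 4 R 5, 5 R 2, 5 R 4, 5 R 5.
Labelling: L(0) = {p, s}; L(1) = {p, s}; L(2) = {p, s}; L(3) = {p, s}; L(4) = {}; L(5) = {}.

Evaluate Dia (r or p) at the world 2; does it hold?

At 2: Dia (r or p) requires r or p at some successor in {4, 5}.
  At 4: r or p is false.
  At 5: r or p is false.
So Dia (r or p) is false at 2.

No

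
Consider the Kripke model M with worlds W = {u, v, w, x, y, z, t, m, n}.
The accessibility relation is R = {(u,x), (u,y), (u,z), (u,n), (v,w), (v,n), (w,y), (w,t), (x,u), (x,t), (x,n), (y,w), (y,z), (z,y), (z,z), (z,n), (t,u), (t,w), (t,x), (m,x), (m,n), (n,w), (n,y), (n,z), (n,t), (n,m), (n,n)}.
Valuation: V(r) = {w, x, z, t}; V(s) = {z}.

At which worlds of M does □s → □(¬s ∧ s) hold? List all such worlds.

Let φ = □s → □(¬s ∧ s). Evaluate φ at each world:
  u (successors {x, y, z, n}): φ is true.
  v (successors {w, n}): φ is true.
  w (successors {y, t}): φ is true.
  x (successors {u, t, n}): φ is true.
  y (successors {w, z}): φ is true.
  z (successors {y, z, n}): φ is true.
  t (successors {u, w, x}): φ is true.
  m (successors {x, n}): φ is true.
  n (successors {w, y, z, t, m, n}): φ is true.
For instance, at w:
  At w: □s is false, □(¬s ∧ s) is false, so □s → □(¬s ∧ s) is true.
    At w: □s requires s at every successor {y, t}.
      s fails at y, so □s is false at w.
    At w: □(¬s ∧ s) requires ¬s ∧ s at every successor {y, t}.
      ¬s ∧ s fails at y, so □(¬s ∧ s) is false at w.
Satisfying worlds: {u, v, w, x, y, z, t, m, n}

u, v, w, x, y, z, t, m, n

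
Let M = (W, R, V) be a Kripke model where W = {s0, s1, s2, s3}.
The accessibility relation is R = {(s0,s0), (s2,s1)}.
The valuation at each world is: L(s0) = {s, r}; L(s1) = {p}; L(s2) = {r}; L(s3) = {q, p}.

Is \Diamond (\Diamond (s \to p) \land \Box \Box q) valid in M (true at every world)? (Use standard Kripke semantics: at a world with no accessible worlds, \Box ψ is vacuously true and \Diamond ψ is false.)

No

Let φ = \Diamond (\Diamond (s \to p) \land \Box \Box q). Evaluate φ at each world:
  s0 (successors {s0}): φ is false.
  s1 (successors ∅): φ is false.
  s2 (successors {s1}): φ is false.
  s3 (successors ∅): φ is false.
Detail at s0 (counterexample):
  At s0: \Diamond (\Diamond (s \to p) \land \Box \Box q) requires \Diamond (s \to p) \land \Box \Box q at some successor in {s0}.
    At s0: \Diamond (s \to p) \land \Box \Box q is false.
  So \Diamond (\Diamond (s \to p) \land \Box \Box q) is false at s0.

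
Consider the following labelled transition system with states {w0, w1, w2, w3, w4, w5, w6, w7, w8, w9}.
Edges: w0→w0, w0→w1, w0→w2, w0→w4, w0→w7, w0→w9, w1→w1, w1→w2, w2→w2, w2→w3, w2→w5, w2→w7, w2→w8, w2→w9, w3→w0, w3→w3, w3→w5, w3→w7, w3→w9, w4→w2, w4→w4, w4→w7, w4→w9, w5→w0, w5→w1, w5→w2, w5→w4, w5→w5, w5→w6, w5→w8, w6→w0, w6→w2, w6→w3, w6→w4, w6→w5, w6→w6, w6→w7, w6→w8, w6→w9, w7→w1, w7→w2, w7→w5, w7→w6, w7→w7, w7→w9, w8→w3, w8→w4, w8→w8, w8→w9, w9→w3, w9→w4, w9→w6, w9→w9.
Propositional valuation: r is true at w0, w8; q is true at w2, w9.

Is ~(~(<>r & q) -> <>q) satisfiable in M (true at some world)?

No

Let φ = ~(~(<>r & q) -> <>q). Evaluate φ at each world:
  w0 (successors {w0, w1, w2, w4, w7, w9}): φ is false.
  w1 (successors {w1, w2}): φ is false.
  w2 (successors {w2, w3, w5, w7, w8, w9}): φ is false.
  w3 (successors {w0, w3, w5, w7, w9}): φ is false.
  w4 (successors {w2, w4, w7, w9}): φ is false.
  w5 (successors {w0, w1, w2, w4, w5, w6, w8}): φ is false.
  w6 (successors {w0, w2, w3, w4, w5, w6, w7, w8, w9}): φ is false.
  w7 (successors {w1, w2, w5, w6, w7, w9}): φ is false.
  w8 (successors {w3, w4, w8, w9}): φ is false.
  w9 (successors {w3, w4, w6, w9}): φ is false.
For instance, at w8:
  At w8: ~(<>r & q) -> <>q is true, so ~(~(<>r & q) -> <>q) is false.
    At w8: ~(<>r & q) is true, <>q is true, so ~(<>r & q) -> <>q is true.
      At w8: <>r & q is false, so ~(<>r & q) is true.
      At w8: <>q requires q at some successor in {w3, w4, w8, w9}.
        q holds at w9, so <>q is true at w8.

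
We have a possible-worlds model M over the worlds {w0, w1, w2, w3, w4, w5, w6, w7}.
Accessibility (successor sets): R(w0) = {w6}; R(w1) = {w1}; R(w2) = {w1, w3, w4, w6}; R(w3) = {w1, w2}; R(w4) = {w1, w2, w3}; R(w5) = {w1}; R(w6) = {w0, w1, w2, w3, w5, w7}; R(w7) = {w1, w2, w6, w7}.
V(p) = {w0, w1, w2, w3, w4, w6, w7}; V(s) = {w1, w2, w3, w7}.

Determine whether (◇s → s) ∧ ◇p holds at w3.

At w3: ◇s → s is true, ◇p is true, so (◇s → s) ∧ ◇p is true.
  At w3: ◇s is true, s is true, so ◇s → s is true.
    At w3: ◇s requires s at some successor in {w1, w2}.
      s holds at w1, so ◇s is true at w3.
  At w3: ◇p requires p at some successor in {w1, w2}.
    p holds at w1, so ◇p is true at w3.

Yes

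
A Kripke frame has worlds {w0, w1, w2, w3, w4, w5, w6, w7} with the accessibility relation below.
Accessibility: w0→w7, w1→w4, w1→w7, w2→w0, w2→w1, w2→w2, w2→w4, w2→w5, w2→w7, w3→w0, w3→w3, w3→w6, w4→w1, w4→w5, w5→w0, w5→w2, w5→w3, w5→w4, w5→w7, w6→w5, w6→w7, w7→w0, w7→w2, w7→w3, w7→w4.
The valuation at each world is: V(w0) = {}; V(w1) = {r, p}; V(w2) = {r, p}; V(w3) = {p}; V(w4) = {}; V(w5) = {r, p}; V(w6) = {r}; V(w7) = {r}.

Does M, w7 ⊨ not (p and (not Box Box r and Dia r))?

Yes

At w7: p and (not Box Box r and Dia r) is false, so not (p and (not Box Box r and Dia r)) is true.
  At w7: p is false, not Box Box r and Dia r is true, so p and (not Box Box r and Dia r) is false.
    At w7: not Box Box r is true, Dia r is true, so not Box Box r and Dia r is true.
      At w7: Box Box r is false, so not Box Box r is true.
      At w7: Dia r requires r at some successor in {w0, w2, w3, w4}.
        r holds at w2, so Dia r is true at w7.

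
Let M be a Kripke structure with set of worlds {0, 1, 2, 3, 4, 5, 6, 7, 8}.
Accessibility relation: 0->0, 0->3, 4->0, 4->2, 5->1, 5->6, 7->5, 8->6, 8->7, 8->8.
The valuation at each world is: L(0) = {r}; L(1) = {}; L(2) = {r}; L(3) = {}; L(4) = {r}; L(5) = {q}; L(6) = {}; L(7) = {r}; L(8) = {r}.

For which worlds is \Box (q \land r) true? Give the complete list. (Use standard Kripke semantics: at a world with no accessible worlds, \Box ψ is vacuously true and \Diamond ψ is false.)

Recall that \Box ψ holds at a world iff ψ holds at every accessible world, and \Diamond ψ holds iff ψ holds at some accessible world.
Let φ = \Box (q \land r). Evaluate φ at each world:
  0 (successors {0, 3}): φ is false.
  1 (successors ∅): φ is true.
  2 (successors ∅): φ is true.
  3 (successors ∅): φ is true.
  4 (successors {0, 2}): φ is false.
  5 (successors {1, 6}): φ is false.
  6 (successors ∅): φ is true.
  7 (successors {5}): φ is false.
  8 (successors {6, 7, 8}): φ is false.
For instance, at 4:
  At 4: \Box (q \land r) requires q \land r at every successor {0, 2}.
    q \land r fails at 0, so \Box (q \land r) is false at 4.
Satisfying worlds: {1, 2, 3, 6}

1, 2, 3, 6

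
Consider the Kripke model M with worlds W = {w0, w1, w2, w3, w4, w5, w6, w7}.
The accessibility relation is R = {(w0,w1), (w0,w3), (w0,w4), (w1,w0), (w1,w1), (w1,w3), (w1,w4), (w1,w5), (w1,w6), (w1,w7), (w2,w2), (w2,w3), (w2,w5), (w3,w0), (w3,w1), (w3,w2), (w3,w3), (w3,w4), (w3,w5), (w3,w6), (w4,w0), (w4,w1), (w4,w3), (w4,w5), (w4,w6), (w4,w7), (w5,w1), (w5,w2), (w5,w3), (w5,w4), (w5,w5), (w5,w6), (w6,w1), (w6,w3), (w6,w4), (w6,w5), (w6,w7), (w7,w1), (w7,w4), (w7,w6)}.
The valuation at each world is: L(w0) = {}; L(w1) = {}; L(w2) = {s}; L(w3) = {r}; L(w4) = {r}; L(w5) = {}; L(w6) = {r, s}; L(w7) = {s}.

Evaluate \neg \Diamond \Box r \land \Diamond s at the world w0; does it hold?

Recall that \Box ψ holds at a world iff ψ holds at every accessible world, and \Diamond ψ holds iff ψ holds at some accessible world.
At w0: \neg \Diamond \Box r is true, \Diamond s is false, so \neg \Diamond \Box r \land \Diamond s is false.
  At w0: \Diamond \Box r is false, so \neg \Diamond \Box r is true.
    At w0: \Diamond \Box r requires \Box r at some successor in {w1, w3, w4}.
      At w1: \Box r is false.
      At w3: \Box r is false.
      At w4: \Box r is false.
    So \Diamond \Box r is false at w0.
  At w0: \Diamond s requires s at some successor in {w1, w3, w4}.
    At w1: s is false.
    At w3: s is false.
    At w4: s is false.
  So \Diamond s is false at w0.

No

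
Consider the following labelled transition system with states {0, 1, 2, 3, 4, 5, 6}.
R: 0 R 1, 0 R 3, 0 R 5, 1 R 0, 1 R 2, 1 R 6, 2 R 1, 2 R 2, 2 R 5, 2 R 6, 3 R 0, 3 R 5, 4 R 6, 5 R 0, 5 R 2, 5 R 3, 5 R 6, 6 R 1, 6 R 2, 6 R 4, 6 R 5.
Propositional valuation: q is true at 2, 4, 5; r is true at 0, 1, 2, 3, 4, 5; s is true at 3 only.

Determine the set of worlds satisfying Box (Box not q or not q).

4

Recall that Box ψ holds at a world iff ψ holds at every accessible world, and Dia ψ holds iff ψ holds at some accessible world.
Let φ = Box (Box not q or not q). Evaluate φ at each world:
  0 (successors {1, 3, 5}): φ is false.
  1 (successors {0, 2, 6}): φ is false.
  2 (successors {1, 2, 5, 6}): φ is false.
  3 (successors {0, 5}): φ is false.
  4 (successors {6}): φ is true.
  5 (successors {0, 2, 3, 6}): φ is false.
  6 (successors {1, 2, 4, 5}): φ is false.
For instance, at 0:
  At 0: Box (Box not q or not q) requires Box not q or not q at every successor {1, 3, 5}.
    Box not q or not q fails at 5, so Box (Box not q or not q) is false at 0.
      At 5: Box not q is false, not q is false, so Box not q or not q is false.
Satisfying worlds: {4}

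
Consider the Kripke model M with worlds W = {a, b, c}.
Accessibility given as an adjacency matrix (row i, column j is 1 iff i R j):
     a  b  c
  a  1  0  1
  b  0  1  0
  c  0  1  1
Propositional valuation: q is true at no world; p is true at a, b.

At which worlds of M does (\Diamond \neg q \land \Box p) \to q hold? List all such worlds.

a, c

Let φ = (\Diamond \neg q \land \Box p) \to q. Evaluate φ at each world:
  a (successors {a, c}): φ is true.
  b (successors {b}): φ is false.
  c (successors {b, c}): φ is true.
For instance, at b:
  At b: \Diamond \neg q \land \Box p is true, q is false, so (\Diamond \neg q \land \Box p) \to q is false.
    At b: \Diamond \neg q is true, \Box p is true, so \Diamond \neg q \land \Box p is true.
      At b: \Diamond \neg q requires \neg q at some successor in {b}.
        \neg q holds at b, so \Diamond \neg q is true at b.
      At b: \Box p requires p at every successor {b}.
        At b: p is true.
      So \Box p is true at b.
Satisfying worlds: {a, c}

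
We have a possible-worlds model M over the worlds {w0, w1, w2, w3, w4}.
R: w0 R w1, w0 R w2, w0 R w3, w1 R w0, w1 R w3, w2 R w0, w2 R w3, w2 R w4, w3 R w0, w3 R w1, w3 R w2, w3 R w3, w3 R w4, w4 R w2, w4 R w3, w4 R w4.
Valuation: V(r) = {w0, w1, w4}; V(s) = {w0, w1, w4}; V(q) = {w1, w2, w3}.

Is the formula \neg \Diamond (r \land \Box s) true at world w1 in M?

Yes

Recall that \Box ψ holds at a world iff ψ holds at every accessible world, and \Diamond ψ holds iff ψ holds at some accessible world.
At w1: \Diamond (r \land \Box s) is false, so \neg \Diamond (r \land \Box s) is true.
  At w1: \Diamond (r \land \Box s) requires r \land \Box s at some successor in {w0, w3}.
    At w0: r \land \Box s is false.
    At w3: r \land \Box s is false.
  So \Diamond (r \land \Box s) is false at w1.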